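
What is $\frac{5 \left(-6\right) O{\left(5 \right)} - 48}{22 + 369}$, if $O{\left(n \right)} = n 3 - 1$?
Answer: $- \frac{468}{391} \approx -1.1969$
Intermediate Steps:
$O{\left(n \right)} = -1 + 3 n$ ($O{\left(n \right)} = 3 n - 1 = -1 + 3 n$)
$\frac{5 \left(-6\right) O{\left(5 \right)} - 48}{22 + 369} = \frac{5 \left(-6\right) \left(-1 + 3 \cdot 5\right) - 48}{22 + 369} = \frac{- 30 \left(-1 + 15\right) - 48}{391} = \left(\left(-30\right) 14 - 48\right) \frac{1}{391} = \left(-420 - 48\right) \frac{1}{391} = \left(-468\right) \frac{1}{391} = - \frac{468}{391}$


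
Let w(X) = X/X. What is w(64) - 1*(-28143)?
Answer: 28144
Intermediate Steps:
w(X) = 1
w(64) - 1*(-28143) = 1 - 1*(-28143) = 1 + 28143 = 28144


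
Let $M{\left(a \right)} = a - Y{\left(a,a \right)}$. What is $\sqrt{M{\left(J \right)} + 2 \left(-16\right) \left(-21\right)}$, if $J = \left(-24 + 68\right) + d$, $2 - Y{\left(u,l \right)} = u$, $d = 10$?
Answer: $\sqrt{778} \approx 27.893$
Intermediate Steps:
$Y{\left(u,l \right)} = 2 - u$
$J = 54$ ($J = \left(-24 + 68\right) + 10 = 44 + 10 = 54$)
$M{\left(a \right)} = -2 + 2 a$ ($M{\left(a \right)} = a - \left(2 - a\right) = a + \left(-2 + a\right) = -2 + 2 a$)
$\sqrt{M{\left(J \right)} + 2 \left(-16\right) \left(-21\right)} = \sqrt{\left(-2 + 2 \cdot 54\right) + 2 \left(-16\right) \left(-21\right)} = \sqrt{\left(-2 + 108\right) - -672} = \sqrt{106 + 672} = \sqrt{778}$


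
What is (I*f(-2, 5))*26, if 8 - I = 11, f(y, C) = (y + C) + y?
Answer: -78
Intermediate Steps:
f(y, C) = C + 2*y (f(y, C) = (C + y) + y = C + 2*y)
I = -3 (I = 8 - 1*11 = 8 - 11 = -3)
(I*f(-2, 5))*26 = -3*(5 + 2*(-2))*26 = -3*(5 - 4)*26 = -3*1*26 = -3*26 = -78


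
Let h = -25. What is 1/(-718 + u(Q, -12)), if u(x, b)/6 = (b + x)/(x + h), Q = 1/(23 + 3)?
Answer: -649/464116 ≈ -0.0013984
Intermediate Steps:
Q = 1/26 ≈ 0.038462
u(x, b) = 6*(b + x)/(-25 + x) (u(x, b) = 6*((b + x)/(x - 25)) = 6*((b + x)/(-25 + x)) = 6*(b + x)/(-25 + x))
1/(-718 + u(Q, -12)) = 1/(-718 + 6*(-12 + 1/26)/(-25 + 1/26)) = 1/(-718 + 6*(-311/26)/(-649/26)) = 1/(-718 + 6*(-26/649)*(-311/26)) = 1/(-718 + 1866/649) = 1/(-464116/649) = -649/464116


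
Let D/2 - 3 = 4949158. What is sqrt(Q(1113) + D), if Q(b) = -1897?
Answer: 5*sqrt(395857) ≈ 3145.9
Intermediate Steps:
D = 9898322 (D = 6 + 2*4949158 = 6 + 9898316 = 9898322)
sqrt(Q(1113) + D) = sqrt(-1897 + 9898322) = sqrt(9896425) = 5*sqrt(395857)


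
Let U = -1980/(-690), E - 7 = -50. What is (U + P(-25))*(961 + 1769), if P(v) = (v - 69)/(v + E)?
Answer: 4538625/391 ≈ 11608.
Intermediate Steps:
E = -43 (E = 7 - 50 = -43)
P(v) = (-69 + v)/(-43 + v) (P(v) = (v - 69)/(v - 43) = (-69 + v)/(-43 + v))
U = 66/23 (U = -1980*(-1/690) = 66/23 ≈ 2.8696)
(U + P(-25))*(961 + 1769) = (66/23 + (-69 - 25)/(-43 - 25))*(961 + 1769) = (66/23 - 94/(-68))*2730 = (66/23 - 1/68*(-94))*2730 = (66/23 + 47/34)*2730 = (3325/782)*2730 = 4538625/391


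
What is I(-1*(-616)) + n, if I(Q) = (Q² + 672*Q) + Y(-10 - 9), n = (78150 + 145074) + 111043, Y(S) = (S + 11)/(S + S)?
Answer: 21425829/19 ≈ 1.1277e+6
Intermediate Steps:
Y(S) = (11 + S)/(2*S) (Y(S) = (11 + S)/((2*S)) = (11 + S)*(1/(2*S)) = (11 + S)/(2*S))
n = 334267 (n = 223224 + 111043 = 334267)
I(Q) = 4/19 + Q² + 672*Q (I(Q) = (Q² + 672*Q) + (11 + (-10 - 9))/(2*(-10 - 9)) = (Q² + 672*Q) + (½)*(11 - 19)/(-19) = (Q² + 672*Q) + (½)*(-1/19)*(-8) = (Q² + 672*Q) + 4/19 = 4/19 + Q² + 672*Q)
I(-1*(-616)) + n = (4/19 + (-1*(-616))² + 672*(-1*(-616))) + 334267 = (4/19 + 616² + 672*616) + 334267 = (4/19 + 379456 + 413952) + 334267 = 15074756/19 + 334267 = 21425829/19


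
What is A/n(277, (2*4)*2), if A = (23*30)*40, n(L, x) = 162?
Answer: 4600/27 ≈ 170.37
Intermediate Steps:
A = 27600 (A = 690*40 = 27600)
A/n(277, (2*4)*2) = 27600/162 = 27600*(1/162) = 4600/27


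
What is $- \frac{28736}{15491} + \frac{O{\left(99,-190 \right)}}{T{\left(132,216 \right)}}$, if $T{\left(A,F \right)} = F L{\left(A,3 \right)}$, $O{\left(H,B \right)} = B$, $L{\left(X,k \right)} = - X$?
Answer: $- \frac{408188771}{220839696} \approx -1.8483$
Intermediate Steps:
$T{\left(A,F \right)} = - A F$ ($T{\left(A,F \right)} = F \left(- A\right) = - A F$)
$- \frac{28736}{15491} + \frac{O{\left(99,-190 \right)}}{T{\left(132,216 \right)}} = - \frac{28736}{15491} - \frac{190}{\left(-1\right) 132 \cdot 216} = \left(-28736\right) \frac{1}{15491} - \frac{190}{-28512} = - \frac{28736}{15491} - - \frac{95}{14256} = - \frac{28736}{15491} + \frac{95}{14256} = - \frac{408188771}{220839696}$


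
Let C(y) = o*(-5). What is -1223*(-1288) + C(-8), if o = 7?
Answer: 1575189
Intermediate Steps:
C(y) = -35 (C(y) = 7*(-5) = -35)
-1223*(-1288) + C(-8) = -1223*(-1288) - 35 = 1575224 - 35 = 1575189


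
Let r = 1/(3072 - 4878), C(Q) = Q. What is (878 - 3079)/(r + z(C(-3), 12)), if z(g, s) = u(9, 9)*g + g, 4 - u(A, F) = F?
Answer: -3975006/21671 ≈ -183.43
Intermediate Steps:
u(A, F) = 4 - F
z(g, s) = -4*g (z(g, s) = (4 - 1*9)*g + g = (4 - 9)*g + g = -5*g + g = -4*g)
r = -1/1806 (r = 1/(-1806) = -1/1806 ≈ -0.00055371)
(878 - 3079)/(r + z(C(-3), 12)) = (878 - 3079)/(-1/1806 - 4*(-3)) = -2201/(-1/1806 + 12) = -2201/21671/1806 = -2201*1806/21671 = -3975006/21671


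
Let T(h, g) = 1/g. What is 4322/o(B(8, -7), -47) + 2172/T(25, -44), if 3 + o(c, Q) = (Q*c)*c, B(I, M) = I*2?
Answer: -1150165202/12035 ≈ -95568.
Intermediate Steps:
B(I, M) = 2*I
o(c, Q) = -3 + Q*c**2 (o(c, Q) = -3 + (Q*c)*c = -3 + Q*c**2)
4322/o(B(8, -7), -47) + 2172/T(25, -44) = 4322/(-3 - 47*(2*8)**2) + 2172/(1/(-44)) = 4322/(-3 - 47*16**2) + 2172/(-1/44) = 4322/(-3 - 47*256) + 2172*(-44) = 4322/(-3 - 12032) - 95568 = 4322/(-12035) - 95568 = 4322*(-1/12035) - 95568 = -4322/12035 - 95568 = -1150165202/12035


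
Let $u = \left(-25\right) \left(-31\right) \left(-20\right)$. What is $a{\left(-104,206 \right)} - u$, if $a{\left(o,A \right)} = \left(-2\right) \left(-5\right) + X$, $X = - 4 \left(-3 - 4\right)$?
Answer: $15538$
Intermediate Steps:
$X = 28$ ($X = \left(-4\right) \left(-7\right) = 28$)
$u = -15500$ ($u = 775 \left(-20\right) = -15500$)
$a{\left(o,A \right)} = 38$ ($a{\left(o,A \right)} = \left(-2\right) \left(-5\right) + 28 = 10 + 28 = 38$)
$a{\left(-104,206 \right)} - u = 38 - -15500 = 38 + 15500 = 15538$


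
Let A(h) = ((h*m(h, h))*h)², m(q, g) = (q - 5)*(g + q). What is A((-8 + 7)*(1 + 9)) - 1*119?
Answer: 899999881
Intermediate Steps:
m(q, g) = (-5 + q)*(g + q)
A(h) = h⁴*(-10*h + 2*h²)² (A(h) = ((h*(h² - 5*h - 5*h + h*h))*h)² = ((h*(h² - 5*h - 5*h + h²))*h)² = ((h*(-10*h + 2*h²))*h)² = (h²*(-10*h + 2*h²))² = h⁴*(-10*h + 2*h²)²)
A((-8 + 7)*(1 + 9)) - 1*119 = 4*((-8 + 7)*(1 + 9))⁶*(-5 + (-8 + 7)*(1 + 9))² - 1*119 = 4*(-1*10)⁶*(-5 - 1*10)² - 119 = 4*(-10)⁶*(-5 - 10)² - 119 = 4*1000000*(-15)² - 119 = 4*1000000*225 - 119 = 900000000 - 119 = 899999881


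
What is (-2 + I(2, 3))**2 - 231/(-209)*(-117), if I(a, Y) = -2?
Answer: -2153/19 ≈ -113.32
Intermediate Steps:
(-2 + I(2, 3))**2 - 231/(-209)*(-117) = (-2 - 2)**2 - 231/(-209)*(-117) = (-4)**2 - 231*(-1/209)*(-117) = 16 + (21/19)*(-117) = 16 - 2457/19 = -2153/19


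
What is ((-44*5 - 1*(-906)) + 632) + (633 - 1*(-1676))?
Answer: 3627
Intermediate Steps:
((-44*5 - 1*(-906)) + 632) + (633 - 1*(-1676)) = ((-220 + 906) + 632) + (633 + 1676) = (686 + 632) + 2309 = 1318 + 2309 = 3627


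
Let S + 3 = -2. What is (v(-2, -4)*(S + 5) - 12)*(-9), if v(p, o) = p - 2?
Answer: 108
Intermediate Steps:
S = -5 (S = -3 - 2 = -5)
v(p, o) = -2 + p
(v(-2, -4)*(S + 5) - 12)*(-9) = ((-2 - 2)*(-5 + 5) - 12)*(-9) = (-4*0 - 12)*(-9) = (0 - 12)*(-9) = -12*(-9) = 108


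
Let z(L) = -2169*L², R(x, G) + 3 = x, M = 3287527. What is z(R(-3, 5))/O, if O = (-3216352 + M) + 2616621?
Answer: -723/24887 ≈ -0.029051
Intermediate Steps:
R(x, G) = -3 + x
O = 2687796 (O = (-3216352 + 3287527) + 2616621 = 71175 + 2616621 = 2687796)
z(R(-3, 5))/O = -2169*(-3 - 3)²/2687796 = -2169*(-6)²*(1/2687796) = -2169*36*(1/2687796) = -78084*1/2687796 = -723/24887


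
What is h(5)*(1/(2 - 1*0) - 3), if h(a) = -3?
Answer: 15/2 ≈ 7.5000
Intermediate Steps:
h(5)*(1/(2 - 1*0) - 3) = -3*(1/(2 - 1*0) - 3) = -3*(1/(2 + 0) - 3) = -3*(1/2 - 3) = -3*(-5/2) = 15/2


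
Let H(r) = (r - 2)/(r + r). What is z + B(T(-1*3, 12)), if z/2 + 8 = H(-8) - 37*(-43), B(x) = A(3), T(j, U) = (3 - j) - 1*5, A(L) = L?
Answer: 12681/4 ≈ 3170.3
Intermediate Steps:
T(j, U) = -2 - j (T(j, U) = (3 - j) - 5 = -2 - j)
B(x) = 3
H(r) = (-2 + r)/(2*r) (H(r) = (-2 + r)/((2*r)) = (-2 + r)*(1/(2*r)) = (-2 + r)/(2*r))
z = 12669/4 (z = -16 + 2*((1/2)*(-2 - 8)/(-8) - 37*(-43)) = -16 + 2*((1/2)*(-1/8)*(-10) + 1591) = -16 + 2*(5/8 + 1591) = -16 + 2*(12733/8) = -16 + 12733/4 = 12669/4 ≈ 3167.3)
z + B(T(-1*3, 12)) = 12669/4 + 3 = 12681/4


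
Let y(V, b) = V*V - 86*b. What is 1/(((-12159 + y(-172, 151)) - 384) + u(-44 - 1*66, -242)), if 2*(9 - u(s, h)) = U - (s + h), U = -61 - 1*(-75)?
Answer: 1/3881 ≈ 0.00025767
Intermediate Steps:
U = 14 (U = -61 + 75 = 14)
y(V, b) = V**2 - 86*b
u(s, h) = 2 + h/2 + s/2 (u(s, h) = 9 - (14 - (s + h))/2 = 9 - (14 - (h + s))/2 = 9 - (14 + (-h - s))/2 = 9 - (14 - h - s)/2 = 9 + (-7 + h/2 + s/2) = 2 + h/2 + s/2)
1/(((-12159 + y(-172, 151)) - 384) + u(-44 - 1*66, -242)) = 1/(((-12159 + ((-172)**2 - 86*151)) - 384) + (2 + (1/2)*(-242) + (-44 - 1*66)/2)) = 1/(((-12159 + (29584 - 12986)) - 384) + (2 - 121 + (-44 - 66)/2)) = 1/(((-12159 + 16598) - 384) + (2 - 121 + (1/2)*(-110))) = 1/((4439 - 384) + (2 - 121 - 55)) = 1/(4055 - 174) = 1/3881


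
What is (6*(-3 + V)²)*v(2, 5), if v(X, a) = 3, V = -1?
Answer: 288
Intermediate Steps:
(6*(-3 + V)²)*v(2, 5) = (6*(-3 - 1)²)*3 = (6*(-4)²)*3 = (6*16)*3 = 96*3 = 288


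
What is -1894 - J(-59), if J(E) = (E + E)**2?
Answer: -15818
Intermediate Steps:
J(E) = 4*E**2 (J(E) = (2*E)**2 = 4*E**2)
-1894 - J(-59) = -1894 - 4*(-59)**2 = -1894 - 4*3481 = -1894 - 1*13924 = -1894 - 13924 = -15818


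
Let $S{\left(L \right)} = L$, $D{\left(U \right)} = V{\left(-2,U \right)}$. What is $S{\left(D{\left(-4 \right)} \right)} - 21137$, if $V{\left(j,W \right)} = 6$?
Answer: $-21131$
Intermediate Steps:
$D{\left(U \right)} = 6$
$S{\left(D{\left(-4 \right)} \right)} - 21137 = 6 - 21137 = -21131$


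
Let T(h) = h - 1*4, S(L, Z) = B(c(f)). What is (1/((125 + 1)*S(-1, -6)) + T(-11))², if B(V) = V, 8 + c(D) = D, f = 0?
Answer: 228644641/1016064 ≈ 225.03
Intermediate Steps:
c(D) = -8 + D
S(L, Z) = -8 (S(L, Z) = -8 + 0 = -8)
T(h) = -4 + h (T(h) = h - 4 = -4 + h)
(1/((125 + 1)*S(-1, -6)) + T(-11))² = (1/((125 + 1)*(-8)) + (-4 - 11))² = (-⅛/126 - 15)² = ((1/126)*(-⅛) - 15)² = (-1/1008 - 15)² = (-15121/1008)² = 228644641/1016064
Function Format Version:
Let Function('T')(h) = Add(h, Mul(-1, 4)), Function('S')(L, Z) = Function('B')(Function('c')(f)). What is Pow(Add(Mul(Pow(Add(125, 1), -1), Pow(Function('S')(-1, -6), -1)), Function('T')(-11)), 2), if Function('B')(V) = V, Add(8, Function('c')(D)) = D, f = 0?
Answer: Rational(228644641, 1016064) ≈ 225.03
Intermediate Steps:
Function('c')(D) = Add(-8, D)
Function('S')(L, Z) = -8 (Function('S')(L, Z) = Add(-8, 0) = -8)
Function('T')(h) = Add(-4, h) (Function('T')(h) = Add(h, -4) = Add(-4, h))
Pow(Add(Mul(Pow(Add(125, 1), -1), Pow(Function('S')(-1, -6), -1)), Function('T')(-11)), 2) = Pow(Add(Mul(Pow(Add(125, 1), -1), Pow(-8, -1)), Add(-4, -11)), 2) = Pow(Add(Mul(Pow(126, -1), Rational(-1, 8)), -15), 2) = Pow(Add(Mul(Rational(1, 126), Rational(-1, 8)), -15), 2) = Pow(Add(Rational(-1, 1008), -15), 2) = Pow(Rational(-15121, 1008), 2) = Rational(228644641, 1016064)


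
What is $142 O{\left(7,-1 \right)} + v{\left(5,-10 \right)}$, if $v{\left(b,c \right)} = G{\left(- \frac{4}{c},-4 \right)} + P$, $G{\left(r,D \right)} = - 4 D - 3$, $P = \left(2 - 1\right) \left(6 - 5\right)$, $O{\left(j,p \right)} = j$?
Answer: $1008$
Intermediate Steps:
$P = 1$ ($P = 1 \cdot 1 = 1$)
$G{\left(r,D \right)} = -3 - 4 D$
$v{\left(b,c \right)} = 14$ ($v{\left(b,c \right)} = \left(-3 - -16\right) + 1 = \left(-3 + 16\right) + 1 = 13 + 1 = 14$)
$142 O{\left(7,-1 \right)} + v{\left(5,-10 \right)} = 142 \cdot 7 + 14 = 994 + 14 = 1008$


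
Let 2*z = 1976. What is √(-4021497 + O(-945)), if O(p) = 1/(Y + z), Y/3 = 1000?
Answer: I*√15989616844895/1994 ≈ 2005.4*I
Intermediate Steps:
z = 988 (z = (½)*1976 = 988)
Y = 3000 (Y = 3*1000 = 3000)
O(p) = 1/3988 (O(p) = 1/(3000 + 988) = 1/3988)
√(-4021497 + O(-945)) = √(-4021497 + 1/3988) = √(-16037730035/3988) = I*√15989616844895/1994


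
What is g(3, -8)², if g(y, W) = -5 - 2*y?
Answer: 121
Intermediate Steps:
g(3, -8)² = (-5 - 2*3)² = (-5 - 6)² = (-11)² = 121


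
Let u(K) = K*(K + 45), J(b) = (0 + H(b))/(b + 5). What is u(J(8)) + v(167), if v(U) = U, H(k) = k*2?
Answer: 37839/169 ≈ 223.90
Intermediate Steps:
H(k) = 2*k
J(b) = 2*b/(5 + b) (J(b) = (0 + 2*b)/(b + 5) = (2*b)/(5 + b) = 2*b/(5 + b))
u(K) = K*(45 + K)
u(J(8)) + v(167) = (2*8/(5 + 8))*(45 + 2*8/(5 + 8)) + 167 = (2*8/13)*(45 + 2*8/13) + 167 = (2*8*(1/13))*(45 + 2*8*(1/13)) + 167 = 16*(45 + 16/13)/13 + 167 = (16/13)*(601/13) + 167 = 9616/169 + 167 = 37839/169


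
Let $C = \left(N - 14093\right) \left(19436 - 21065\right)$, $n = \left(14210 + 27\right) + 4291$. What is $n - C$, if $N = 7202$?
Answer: $-11206911$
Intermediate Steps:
$n = 18528$ ($n = 14237 + 4291 = 18528$)
$C = 11225439$ ($C = \left(7202 - 14093\right) \left(19436 - 21065\right) = \left(-6891\right) \left(-1629\right) = 11225439$)
$n - C = 18528 - 11225439 = -11206911$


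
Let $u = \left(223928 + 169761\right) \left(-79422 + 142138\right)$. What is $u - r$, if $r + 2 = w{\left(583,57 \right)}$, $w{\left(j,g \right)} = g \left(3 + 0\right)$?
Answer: $24690599155$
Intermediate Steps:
$w{\left(j,g \right)} = 3 g$ ($w{\left(j,g \right)} = g 3 = 3 g$)
$r = 169$ ($r = -2 + 3 \cdot 57 = -2 + 171 = 169$)
$u = 24690599324$ ($u = 393689 \cdot 62716 = 24690599324$)
$u - r = 24690599324 - 169 = 24690599155$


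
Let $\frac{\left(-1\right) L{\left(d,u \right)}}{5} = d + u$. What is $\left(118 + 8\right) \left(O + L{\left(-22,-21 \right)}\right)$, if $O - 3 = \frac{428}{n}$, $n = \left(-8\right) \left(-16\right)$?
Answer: $\frac{446229}{16} \approx 27889.0$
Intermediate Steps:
$n = 128$
$L{\left(d,u \right)} = - 5 d - 5 u$ ($L{\left(d,u \right)} = - 5 \left(d + u\right) = - 5 d - 5 u$)
$O = \frac{203}{32}$ ($O = 3 + \frac{428}{128} = 3 + 428 \cdot \frac{1}{128} = 3 + \frac{107}{32} = \frac{203}{32} \approx 6.3438$)
$\left(118 + 8\right) \left(O + L{\left(-22,-21 \right)}\right) = \left(118 + 8\right) \left(\frac{203}{32} - -215\right) = 126 \left(\frac{203}{32} + \left(110 + 105\right)\right) = 126 \left(\frac{203}{32} + 215\right) = 126 \cdot \frac{7083}{32} = \frac{446229}{16}$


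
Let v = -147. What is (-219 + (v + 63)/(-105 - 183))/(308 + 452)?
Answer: -5249/18240 ≈ -0.28777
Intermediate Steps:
(-219 + (v + 63)/(-105 - 183))/(308 + 452) = (-219 + (-147 + 63)/(-105 - 183))/(308 + 452) = (-219 - 84/(-288))/760 = (-219 - 84*(-1/288))*(1/760) = (-219 + 7/24)*(1/760) = -5249/24*1/760 = -5249/18240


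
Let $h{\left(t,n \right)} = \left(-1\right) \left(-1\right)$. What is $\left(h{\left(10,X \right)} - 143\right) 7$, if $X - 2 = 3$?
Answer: $-994$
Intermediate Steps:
$X = 5$ ($X = 2 + 3 = 5$)
$h{\left(t,n \right)} = 1$
$\left(h{\left(10,X \right)} - 143\right) 7 = \left(1 - 143\right) 7 = \left(-142\right) 7 = -994$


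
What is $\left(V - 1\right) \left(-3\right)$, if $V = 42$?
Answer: $-123$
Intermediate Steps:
$\left(V - 1\right) \left(-3\right) = \left(42 - 1\right) \left(-3\right) = 41 \left(-3\right) = -123$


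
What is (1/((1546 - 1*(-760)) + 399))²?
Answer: 1/7317025 ≈ 1.3667e-7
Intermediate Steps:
(1/((1546 - 1*(-760)) + 399))² = (1/((1546 + 760) + 399))² = (1/(2306 + 399))² = (1/2705)² = 1/7317025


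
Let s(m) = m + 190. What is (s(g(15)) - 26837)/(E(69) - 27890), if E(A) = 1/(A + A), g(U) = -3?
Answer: 282900/296063 ≈ 0.95554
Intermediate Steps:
s(m) = 190 + m
E(A) = 1/(2*A)
(s(g(15)) - 26837)/(E(69) - 27890) = ((190 - 3) - 26837)/((½)/69 - 27890) = (187 - 26837)/((½)*(1/69) - 27890) = -26650/(1/138 - 27890) = -26650/(-3848819/138) = -26650*(-138/3848819) = 282900/296063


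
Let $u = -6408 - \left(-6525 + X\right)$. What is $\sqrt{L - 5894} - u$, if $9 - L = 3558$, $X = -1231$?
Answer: $-1348 + i \sqrt{9443} \approx -1348.0 + 97.175 i$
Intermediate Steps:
$L = -3549$ ($L = 9 - 3558 = -3549$)
$u = 1348$ ($u = -6408 - \left(-6525 - 1231\right) = -6408 - -7756 = -6408 + 7756 = 1348$)
$\sqrt{L - 5894} - u = \sqrt{-3549 - 5894} - 1348 = \sqrt{-9443} - 1348 = i \sqrt{9443} - 1348 = -1348 + i \sqrt{9443}$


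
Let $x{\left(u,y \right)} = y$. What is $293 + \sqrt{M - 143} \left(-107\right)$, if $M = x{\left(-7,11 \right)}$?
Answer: $293 - 214 i \sqrt{33} \approx 293.0 - 1229.3 i$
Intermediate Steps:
$M = 11$
$293 + \sqrt{M - 143} \left(-107\right) = 293 + \sqrt{11 - 143} \left(-107\right) = 293 + \sqrt{-132} \left(-107\right) = 293 + 2 i \sqrt{33} \left(-107\right) = 293 - 214 i \sqrt{33}$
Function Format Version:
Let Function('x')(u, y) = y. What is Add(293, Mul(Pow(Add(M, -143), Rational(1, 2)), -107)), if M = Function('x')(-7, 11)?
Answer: Add(293, Mul(-214, I, Pow(33, Rational(1, 2)))) ≈ Add(293.00, Mul(-1229.3, I))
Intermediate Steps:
M = 11
Add(293, Mul(Pow(Add(M, -143), Rational(1, 2)), -107)) = Add(293, Mul(Pow(Add(11, -143), Rational(1, 2)), -107)) = Add(293, Mul(Pow(-132, Rational(1, 2)), -107)) = Add(293, Mul(Mul(2, I, Pow(33, Rational(1, 2))), -107)) = Add(293, Mul(-214, I, Pow(33, Rational(1, 2))))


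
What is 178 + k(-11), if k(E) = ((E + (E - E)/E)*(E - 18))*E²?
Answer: 38777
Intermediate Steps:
k(E) = E³*(-18 + E) (k(E) = ((E + 0/E)*(-18 + E))*E² = ((E + 0)*(-18 + E))*E² = (E*(-18 + E))*E² = E³*(-18 + E))
178 + k(-11) = 178 + (-11)³*(-18 - 11) = 178 - 1331*(-29) = 178 + 38599 = 38777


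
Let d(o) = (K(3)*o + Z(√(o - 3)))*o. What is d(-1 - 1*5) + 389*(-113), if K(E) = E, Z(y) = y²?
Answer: -43795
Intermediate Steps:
d(o) = o*(-3 + 4*o) (d(o) = (3*o + (√(o - 3))²)*o = (3*o + (√(-3 + o))²)*o = (3*o + (-3 + o))*o = (-3 + 4*o)*o = o*(-3 + 4*o))
d(-1 - 1*5) + 389*(-113) = (-1 - 1*5)*(-3 + 4*(-1 - 1*5)) + 389*(-113) = (-1 - 5)*(-3 + 4*(-1 - 5)) - 43957 = -6*(-3 + 4*(-6)) - 43957 = -6*(-3 - 24) - 43957 = -6*(-27) - 43957 = 162 - 43957 = -43795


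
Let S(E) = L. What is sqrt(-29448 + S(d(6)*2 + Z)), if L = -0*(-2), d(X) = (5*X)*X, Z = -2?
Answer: 6*I*sqrt(818) ≈ 171.6*I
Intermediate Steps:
d(X) = 5*X**2
L = 0 (L = -4*0 = 0)
S(E) = 0
sqrt(-29448 + S(d(6)*2 + Z)) = sqrt(-29448 + 0) = sqrt(-29448) = 6*I*sqrt(818)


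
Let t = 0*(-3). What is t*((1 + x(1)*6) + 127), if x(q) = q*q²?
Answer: 0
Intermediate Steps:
x(q) = q³
t = 0
t*((1 + x(1)*6) + 127) = 0*((1 + 1³*6) + 127) = 0*((1 + 1*6) + 127) = 0*((1 + 6) + 127) = 0*(7 + 127) = 0*134 = 0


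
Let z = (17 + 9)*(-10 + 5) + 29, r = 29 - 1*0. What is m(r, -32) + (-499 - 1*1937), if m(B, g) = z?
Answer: -2537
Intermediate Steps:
r = 29 (r = 29 + 0 = 29)
z = -101 (z = 26*(-5) + 29 = -130 + 29 = -101)
m(B, g) = -101
m(r, -32) + (-499 - 1*1937) = -101 + (-499 - 1*1937) = -101 + (-499 - 1937) = -101 - 2436 = -2537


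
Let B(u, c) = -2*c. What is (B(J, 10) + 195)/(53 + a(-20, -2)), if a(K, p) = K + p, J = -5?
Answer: 175/31 ≈ 5.6452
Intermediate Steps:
(B(J, 10) + 195)/(53 + a(-20, -2)) = (-2*10 + 195)/(53 + (-20 - 2)) = (-20 + 195)/(53 - 22) = 175/31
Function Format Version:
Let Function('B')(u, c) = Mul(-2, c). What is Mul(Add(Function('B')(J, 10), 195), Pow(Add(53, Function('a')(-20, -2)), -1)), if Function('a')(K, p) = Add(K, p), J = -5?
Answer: Rational(175, 31) ≈ 5.6452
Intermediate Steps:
Mul(Add(Function('B')(J, 10), 195), Pow(Add(53, Function('a')(-20, -2)), -1)) = Mul(Add(Mul(-2, 10), 195), Pow(Add(53, Add(-20, -2)), -1)) = Mul(Add(-20, 195), Pow(Add(53, -22), -1)) = Mul(175, Pow(31, -1)) = Mul(175, Rational(1, 31)) = Rational(175, 31)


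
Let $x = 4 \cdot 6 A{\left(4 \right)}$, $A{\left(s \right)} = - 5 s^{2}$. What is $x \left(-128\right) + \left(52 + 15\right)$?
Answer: $245827$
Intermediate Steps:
$x = -1920$ ($x = 4 \cdot 6 \left(- 5 \cdot 4^{2}\right) = 24 \left(\left(-5\right) 16\right) = 24 \left(-80\right) = -1920$)
$x \left(-128\right) + \left(52 + 15\right) = \left(-1920\right) \left(-128\right) + \left(52 + 15\right) = 245760 + 67 = 245827$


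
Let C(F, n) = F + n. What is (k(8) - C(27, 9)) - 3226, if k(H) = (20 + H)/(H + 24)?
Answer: -26089/8 ≈ -3261.1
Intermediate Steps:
k(H) = (20 + H)/(24 + H)
(k(8) - C(27, 9)) - 3226 = ((20 + 8)/(24 + 8) - (27 + 9)) - 3226 = (28/32 - 1*36) - 3226 = ((1/32)*28 - 36) - 3226 = (7/8 - 36) - 3226 = -281/8 - 3226 = -26089/8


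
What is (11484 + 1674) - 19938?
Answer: -6780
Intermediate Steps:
(11484 + 1674) - 19938 = 13158 - 19938 = -6780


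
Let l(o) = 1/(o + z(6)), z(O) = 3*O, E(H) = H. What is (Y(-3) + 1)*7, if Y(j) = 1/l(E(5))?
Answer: 168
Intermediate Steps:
l(o) = 1/(18 + o) (l(o) = 1/(o + 3*6) = 1/(o + 18) = 1/(18 + o))
Y(j) = 23 (Y(j) = 1/(1/(18 + 5)) = 1/(1/23) = 23)
(Y(-3) + 1)*7 = (23 + 1)*7 = 24*7 = 168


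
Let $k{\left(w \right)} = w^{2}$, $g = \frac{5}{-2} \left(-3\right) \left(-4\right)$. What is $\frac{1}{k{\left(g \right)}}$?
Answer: $\frac{1}{900} \approx 0.0011111$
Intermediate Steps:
$g = -30$ ($g = 5 \left(- \frac{1}{2}\right) \left(-3\right) \left(-4\right) = \left(- \frac{5}{2}\right) \left(-3\right) \left(-4\right) = \frac{15}{2} \left(-4\right) = -30$)
$\frac{1}{k{\left(g \right)}} = \frac{1}{\left(-30\right)^{2}} = \frac{1}{900}$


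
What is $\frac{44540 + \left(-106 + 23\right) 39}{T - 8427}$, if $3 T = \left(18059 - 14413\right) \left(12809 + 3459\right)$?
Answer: $\frac{123909}{59287847} \approx 0.00209$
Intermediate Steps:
$T = \frac{59313128}{3}$ ($T = \frac{\left(18059 - 14413\right) \left(12809 + 3459\right)}{3} = \frac{3646 \cdot 16268}{3} = \frac{1}{3} \cdot 59313128 = \frac{59313128}{3} \approx 1.9771 \cdot 10^{7}$)
$\frac{44540 + \left(-106 + 23\right) 39}{T - 8427} = \frac{44540 + \left(-106 + 23\right) 39}{\frac{59313128}{3} - 8427} = \frac{44540 - 3237}{\frac{59287847}{3}} = \left(44540 - 3237\right) \frac{3}{59287847} = 41303 \cdot \frac{3}{59287847} = \frac{123909}{59287847}$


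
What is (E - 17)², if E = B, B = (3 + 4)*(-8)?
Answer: 5329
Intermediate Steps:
B = -56 (B = 7*(-8) = -56)
E = -56
(E - 17)² = (-56 - 17)² = (-73)² = 5329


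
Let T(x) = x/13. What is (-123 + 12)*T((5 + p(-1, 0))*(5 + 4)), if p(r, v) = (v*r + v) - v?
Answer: -4995/13 ≈ -384.23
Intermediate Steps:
p(r, v) = r*v (p(r, v) = (r*v + v) - v = (v + r*v) - v = r*v)
T(x) = x/13 (T(x) = x*(1/13) = x/13)
(-123 + 12)*T((5 + p(-1, 0))*(5 + 4)) = (-123 + 12)*(((5 - 1*0)*(5 + 4))/13) = -111*(5 + 0)*9/13 = -111*5*9/13 = -111*45/13 = -4995/13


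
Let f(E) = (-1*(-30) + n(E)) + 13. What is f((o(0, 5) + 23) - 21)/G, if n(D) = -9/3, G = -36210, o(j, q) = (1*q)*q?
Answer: -4/3621 ≈ -0.0011047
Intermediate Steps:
o(j, q) = q² (o(j, q) = q*q = q²)
n(D) = -3 (n(D) = -9*⅓ = -3)
f(E) = 40 (f(E) = (-1*(-30) - 3) + 13 = (30 - 3) + 13 = 27 + 13 = 40)
f((o(0, 5) + 23) - 21)/G = 40/(-36210) = 40*(-1/36210) = -4/3621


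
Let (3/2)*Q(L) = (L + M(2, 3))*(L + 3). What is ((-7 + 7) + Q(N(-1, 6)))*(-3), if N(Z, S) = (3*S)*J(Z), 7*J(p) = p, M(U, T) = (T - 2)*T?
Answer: -18/49 ≈ -0.36735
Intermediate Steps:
M(U, T) = T*(-2 + T) (M(U, T) = (-2 + T)*T = T*(-2 + T))
J(p) = p/7
N(Z, S) = 3*S*Z/7 (N(Z, S) = (3*S)*(Z/7) = 3*S*Z/7)
Q(L) = 2*(3 + L)**2/3 (Q(L) = 2*((L + 3*(-2 + 3))*(L + 3))/3 = 2*((L + 3*1)*(3 + L))/3 = 2*((L + 3)*(3 + L))/3 = 2*((3 + L)*(3 + L))/3 = 2*(3 + L)**2/3)
((-7 + 7) + Q(N(-1, 6)))*(-3) = ((-7 + 7) + (6 + 4*((3/7)*6*(-1)) + 2*((3/7)*6*(-1))**2/3))*(-3) = (0 + (6 + 4*(-18/7) + 2*(-18/7)**2/3))*(-3) = (0 + (6 - 72/7 + (2/3)*(324/49)))*(-3) = (0 + (6 - 72/7 + 216/49))*(-3) = (0 + 6/49)*(-3) = (6/49)*(-3) = -18/49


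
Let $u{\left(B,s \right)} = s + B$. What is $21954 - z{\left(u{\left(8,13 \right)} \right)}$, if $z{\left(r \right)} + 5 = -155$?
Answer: $22114$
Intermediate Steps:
$u{\left(B,s \right)} = B + s$
$z{\left(r \right)} = -160$ ($z{\left(r \right)} = -5 - 155 = -160$)
$21954 - z{\left(u{\left(8,13 \right)} \right)} = 21954 - -160 = 21954 + 160 = 22114$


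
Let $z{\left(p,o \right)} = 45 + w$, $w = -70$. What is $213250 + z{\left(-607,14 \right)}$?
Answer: $213225$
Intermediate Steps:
$z{\left(p,o \right)} = -25$ ($z{\left(p,o \right)} = 45 - 70 = -25$)
$213250 + z{\left(-607,14 \right)} = 213250 - 25 = 213225$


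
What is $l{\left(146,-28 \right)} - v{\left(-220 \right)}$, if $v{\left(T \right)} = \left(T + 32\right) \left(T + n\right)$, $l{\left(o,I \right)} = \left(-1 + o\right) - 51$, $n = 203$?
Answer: $-3102$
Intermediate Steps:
$l{\left(o,I \right)} = -52 + o$
$v{\left(T \right)} = \left(32 + T\right) \left(203 + T\right)$ ($v{\left(T \right)} = \left(T + 32\right) \left(T + 203\right) = \left(32 + T\right) \left(203 + T\right)$)
$l{\left(146,-28 \right)} - v{\left(-220 \right)} = \left(-52 + 146\right) - \left(6496 + \left(-220\right)^{2} + 235 \left(-220\right)\right) = 94 - \left(6496 + 48400 - 51700\right) = 94 - 3196 = -3102$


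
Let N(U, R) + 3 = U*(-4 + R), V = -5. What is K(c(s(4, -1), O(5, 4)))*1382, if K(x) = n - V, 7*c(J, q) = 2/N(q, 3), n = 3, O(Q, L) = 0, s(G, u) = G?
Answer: 11056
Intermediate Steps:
N(U, R) = -3 + U*(-4 + R)
c(J, q) = 2/(7*(-3 - q)) (c(J, q) = (2/(-3 - 4*q + 3*q))/7 = (2/(-3 - q))/7 = 2/(7*(-3 - q)))
K(x) = 8 (K(x) = 3 - 1*(-5) = 3 + 5 = 8)
K(c(s(4, -1), O(5, 4)))*1382 = 8*1382 = 11056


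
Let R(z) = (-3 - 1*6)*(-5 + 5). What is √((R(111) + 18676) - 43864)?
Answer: 2*I*√6297 ≈ 158.71*I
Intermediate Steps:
R(z) = 0 (R(z) = (-3 - 6)*0 = -9*0 = 0)
√((R(111) + 18676) - 43864) = √((0 + 18676) - 43864) = √(18676 - 43864) = √(-25188) = 2*I*√6297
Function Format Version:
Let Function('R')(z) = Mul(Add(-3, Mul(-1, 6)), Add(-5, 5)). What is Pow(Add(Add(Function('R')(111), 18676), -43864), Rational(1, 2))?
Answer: Mul(2, I, Pow(6297, Rational(1, 2))) ≈ Mul(158.71, I)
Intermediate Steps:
Function('R')(z) = 0 (Function('R')(z) = Mul(Add(-3, -6), 0) = Mul(-9, 0) = 0)
Pow(Add(Add(Function('R')(111), 18676), -43864), Rational(1, 2)) = Pow(Add(Add(0, 18676), -43864), Rational(1, 2)) = Pow(Add(18676, -43864), Rational(1, 2)) = Pow(-25188, Rational(1, 2)) = Mul(2, I, Pow(6297, Rational(1, 2)))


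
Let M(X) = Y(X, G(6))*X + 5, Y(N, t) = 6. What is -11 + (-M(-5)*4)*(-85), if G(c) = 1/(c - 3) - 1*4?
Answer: -8511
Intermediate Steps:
G(c) = -4 + 1/(-3 + c) (G(c) = 1/(-3 + c) - 4 = -4 + 1/(-3 + c))
M(X) = 5 + 6*X (M(X) = 6*X + 5 = 5 + 6*X)
-11 + (-M(-5)*4)*(-85) = -11 + (-(5 + 6*(-5))*4)*(-85) = -11 + (-(5 - 30)*4)*(-85) = -11 + (-1*(-25)*4)*(-85) = -11 + (25*4)*(-85) = -11 + 100*(-85) = -11 - 8500 = -8511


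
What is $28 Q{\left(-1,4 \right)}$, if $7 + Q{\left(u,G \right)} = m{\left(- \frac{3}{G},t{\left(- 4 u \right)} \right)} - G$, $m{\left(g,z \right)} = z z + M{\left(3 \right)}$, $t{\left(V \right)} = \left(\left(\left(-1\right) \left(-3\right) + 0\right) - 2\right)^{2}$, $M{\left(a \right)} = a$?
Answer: $-196$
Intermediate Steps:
$t{\left(V \right)} = 1$ ($t{\left(V \right)} = \left(\left(3 + 0\right) - 2\right)^{2} = \left(3 - 2\right)^{2} = 1^{2} = 1$)
$m{\left(g,z \right)} = 3 + z^{2}$ ($m{\left(g,z \right)} = z z + 3 = z^{2} + 3 = 3 + z^{2}$)
$Q{\left(u,G \right)} = -3 - G$ ($Q{\left(u,G \right)} = -7 - \left(-3 - 1 + G\right) = -7 - \left(-4 + G\right) = -3 - G$)
$28 Q{\left(-1,4 \right)} = 28 \left(-3 - 4\right) = 28 \left(-7\right) = -196$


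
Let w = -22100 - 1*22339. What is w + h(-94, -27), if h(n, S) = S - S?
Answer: -44439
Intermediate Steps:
h(n, S) = 0
w = -44439 (w = -22100 - 22339 = -44439)
w + h(-94, -27) = -44439 + 0 = -44439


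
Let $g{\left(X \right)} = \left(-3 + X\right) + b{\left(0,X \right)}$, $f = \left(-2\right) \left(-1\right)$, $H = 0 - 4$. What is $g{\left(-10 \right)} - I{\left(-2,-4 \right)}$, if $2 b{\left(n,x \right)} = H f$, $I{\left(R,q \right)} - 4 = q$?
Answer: $-17$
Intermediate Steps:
$H = -4$ ($H = 0 - 4 = -4$)
$I{\left(R,q \right)} = 4 + q$
$f = 2$
$b{\left(n,x \right)} = -4$ ($b{\left(n,x \right)} = \frac{\left(-4\right) 2}{2} = \frac{1}{2} \left(-8\right) = -4$)
$g{\left(X \right)} = -7 + X$ ($g{\left(X \right)} = \left(-3 + X\right) - 4 = -7 + X$)
$g{\left(-10 \right)} - I{\left(-2,-4 \right)} = \left(-7 - 10\right) - \left(4 - 4\right) = -17 - 0 = -17 + 0 = -17$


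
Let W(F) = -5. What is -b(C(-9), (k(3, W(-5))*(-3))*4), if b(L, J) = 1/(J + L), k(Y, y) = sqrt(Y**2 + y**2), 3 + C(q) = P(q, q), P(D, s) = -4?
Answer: -7/4847 + 12*sqrt(34)/4847 ≈ 0.012992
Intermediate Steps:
C(q) = -7 (C(q) = -3 - 4 = -7)
-b(C(-9), (k(3, W(-5))*(-3))*4) = -1/((sqrt(3**2 + (-5)**2)*(-3))*4 - 7) = -1/((sqrt(9 + 25)*(-3))*4 - 7) = -1/((sqrt(34)*(-3))*4 - 7) = -1/(-3*sqrt(34)*4 - 7) = -1/(-12*sqrt(34) - 7) = -1/(-7 - 12*sqrt(34))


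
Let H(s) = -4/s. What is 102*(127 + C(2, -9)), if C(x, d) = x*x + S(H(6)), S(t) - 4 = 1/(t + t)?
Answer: 27387/2 ≈ 13694.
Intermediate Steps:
S(t) = 4 + 1/(2*t) (S(t) = 4 + 1/(t + t) = 4 + 1/(2*t))
C(x, d) = 13/4 + x² (C(x, d) = x*x + (4 + 1/(2*((-4/6)))) = x² + (4 + 1/(2*((-4*⅙)))) = x² + (4 + 1/(2*(-⅔))) = x² + (4 + (½)*(-3/2)) = x² + (4 - ¾) = x² + 13/4 = 13/4 + x²)
102*(127 + C(2, -9)) = 102*(127 + (13/4 + 2²)) = 102*(127 + (13/4 + 4)) = 102*(127 + 29/4) = 102*(537/4) = 27387/2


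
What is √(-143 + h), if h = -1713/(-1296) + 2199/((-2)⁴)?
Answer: I*√1374/18 ≈ 2.0593*I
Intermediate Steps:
h = 7493/54 (h = -1713*(-1/1296) + 2199/16 = 571/432 + 2199*(1/16) = 571/432 + 2199/16 = 7493/54 ≈ 138.76)
√(-143 + h) = √(-143 + 7493/54) = √(-229/54) = I*√1374/18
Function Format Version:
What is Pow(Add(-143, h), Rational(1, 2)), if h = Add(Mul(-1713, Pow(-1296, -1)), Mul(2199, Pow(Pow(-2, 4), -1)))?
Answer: Mul(Rational(1, 18), I, Pow(1374, Rational(1, 2))) ≈ Mul(2.0593, I)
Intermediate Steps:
h = Rational(7493, 54) (h = Add(Mul(-1713, Rational(-1, 1296)), Mul(2199, Pow(16, -1))) = Add(Rational(571, 432), Mul(2199, Rational(1, 16))) = Add(Rational(571, 432), Rational(2199, 16)) = Rational(7493, 54) ≈ 138.76)
Pow(Add(-143, h), Rational(1, 2)) = Pow(Add(-143, Rational(7493, 54)), Rational(1, 2)) = Pow(Rational(-229, 54), Rational(1, 2)) = Mul(Rational(1, 18), I, Pow(1374, Rational(1, 2)))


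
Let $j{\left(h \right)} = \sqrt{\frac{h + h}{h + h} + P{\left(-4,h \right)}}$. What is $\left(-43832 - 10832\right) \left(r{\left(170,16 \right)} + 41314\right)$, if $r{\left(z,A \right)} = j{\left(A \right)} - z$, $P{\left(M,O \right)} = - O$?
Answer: $-2249095616 - 54664 i \sqrt{15} \approx -2.2491 \cdot 10^{9} - 2.1171 \cdot 10^{5} i$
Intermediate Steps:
$j{\left(h \right)} = \sqrt{1 - h}$ ($j{\left(h \right)} = \sqrt{\frac{h + h}{h + h} - h} = \sqrt{\frac{2 h}{2 h} - h} = \sqrt{2 h \frac{1}{2 h} - h} = \sqrt{1 - h}$)
$r{\left(z,A \right)} = \sqrt{1 - A} - z$
$\left(-43832 - 10832\right) \left(r{\left(170,16 \right)} + 41314\right) = \left(-43832 - 10832\right) \left(\left(\sqrt{1 - 16} - 170\right) + 41314\right) = - 54664 \left(\left(\sqrt{1 - 16} - 170\right) + 41314\right) = - 54664 \left(\left(\sqrt{-15} - 170\right) + 41314\right) = - 54664 \left(\left(i \sqrt{15} - 170\right) + 41314\right) = - 54664 \left(\left(-170 + i \sqrt{15}\right) + 41314\right) = - 54664 \left(41144 + i \sqrt{15}\right) = -2249095616 - 54664 i \sqrt{15}$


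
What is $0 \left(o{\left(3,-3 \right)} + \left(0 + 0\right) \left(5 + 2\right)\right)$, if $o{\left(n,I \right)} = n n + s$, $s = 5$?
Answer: $0$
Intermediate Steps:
$o{\left(n,I \right)} = 5 + n^{2}$ ($o{\left(n,I \right)} = n n + 5 = n^{2} + 5 = 5 + n^{2}$)
$0 \left(o{\left(3,-3 \right)} + \left(0 + 0\right) \left(5 + 2\right)\right) = 0 \left(\left(5 + 3^{2}\right) + \left(0 + 0\right) \left(5 + 2\right)\right) = 0 \left(\left(5 + 9\right) + 0 \cdot 7\right) = 0 \left(14 + 0\right) = 0 \cdot 14 = 0$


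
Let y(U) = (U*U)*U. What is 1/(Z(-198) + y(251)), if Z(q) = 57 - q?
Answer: 1/15813506 ≈ 6.3237e-8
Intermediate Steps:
y(U) = U**3 (y(U) = U**2*U = U**3)
1/(Z(-198) + y(251)) = 1/((57 - 1*(-198)) + 251**3) = 1/((57 + 198) + 15813251) = 1/(255 + 15813251) = 1/15813506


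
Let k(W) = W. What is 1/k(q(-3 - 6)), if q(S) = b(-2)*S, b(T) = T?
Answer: 1/18 ≈ 0.055556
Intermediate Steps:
q(S) = -2*S
1/k(q(-3 - 6)) = 1/(-2*(-3 - 6)) = 1/(-2*(-9)) = 1/18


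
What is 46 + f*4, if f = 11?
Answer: 90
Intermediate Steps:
46 + f*4 = 46 + 11*4 = 46 + 44 = 90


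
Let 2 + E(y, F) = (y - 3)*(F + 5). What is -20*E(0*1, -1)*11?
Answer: 3080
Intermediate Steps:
E(y, F) = -2 + (-3 + y)*(5 + F) (E(y, F) = -2 + (y - 3)*(F + 5) = -2 + (-3 + y)*(5 + F))
-20*E(0*1, -1)*11 = -20*(-17 - 3*(-1) + 5*(0*1) - 0)*11 = -20*(-17 + 3 + 5*0 - 1*0)*11 = -20*(-17 + 3 + 0 + 0)*11 = -20*(-14)*11 = 280*11 = 3080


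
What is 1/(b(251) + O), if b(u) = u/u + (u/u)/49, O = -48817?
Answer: -49/2391983 ≈ -2.0485e-5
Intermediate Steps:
b(u) = 50/49 (b(u) = 1 + 1*(1/49) = 1 + 1/49 = 50/49)
1/(b(251) + O) = 1/(50/49 - 48817) = 1/(-2391983/49) = -49/2391983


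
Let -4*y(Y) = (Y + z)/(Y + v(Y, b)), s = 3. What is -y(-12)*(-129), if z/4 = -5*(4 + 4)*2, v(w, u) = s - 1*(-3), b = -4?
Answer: -3569/2 ≈ -1784.5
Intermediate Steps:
v(w, u) = 6 (v(w, u) = 3 - 1*(-3) = 3 + 3 = 6)
z = -320 (z = 4*(-5*(4 + 4)*2) = 4*(-40*2) = 4*(-5*16) = 4*(-80) = -320)
y(Y) = -(-320 + Y)/(4*(6 + Y)) (y(Y) = -(Y - 320)/(4*(Y + 6)) = -(-320 + Y)/(4*(6 + Y)))
-y(-12)*(-129) = -(320 - 1*(-12))/(4*(6 - 12))*(-129) = -(320 + 12)/(4*(-6))*(-129) = -(-1)*332/(4*6)*(-129) = -1*(-83/6)*(-129) = (83/6)*(-129) = -3569/2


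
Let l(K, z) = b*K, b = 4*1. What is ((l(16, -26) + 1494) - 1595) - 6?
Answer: -43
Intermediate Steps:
b = 4
l(K, z) = 4*K
((l(16, -26) + 1494) - 1595) - 6 = ((4*16 + 1494) - 1595) - 6 = ((64 + 1494) - 1595) - 6 = (1558 - 1595) - 6 = -37 - 6 = -43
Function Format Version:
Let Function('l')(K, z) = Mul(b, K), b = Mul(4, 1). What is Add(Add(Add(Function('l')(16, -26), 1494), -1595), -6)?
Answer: -43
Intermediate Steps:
b = 4
Function('l')(K, z) = Mul(4, K)
Add(Add(Add(Function('l')(16, -26), 1494), -1595), -6) = Add(Add(Add(Mul(4, 16), 1494), -1595), -6) = Add(Add(Add(64, 1494), -1595), -6) = Add(Add(1558, -1595), -6) = Add(-37, -6) = -43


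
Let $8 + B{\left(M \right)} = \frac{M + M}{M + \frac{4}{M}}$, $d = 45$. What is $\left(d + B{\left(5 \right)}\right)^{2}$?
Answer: $\frac{1261129}{841} \approx 1499.6$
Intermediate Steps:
$B{\left(M \right)} = -8 + \frac{2 M}{M + \frac{4}{M}}$ ($B{\left(M \right)} = -8 + \frac{M + M}{M + \frac{4}{M}} = -8 + \frac{2 M}{M + \frac{4}{M}}$)
$\left(d + B{\left(5 \right)}\right)^{2} = \left(45 + \frac{2 \left(-16 - 3 \cdot 5^{2}\right)}{4 + 5^{2}}\right)^{2} = \left(45 + \frac{2 \left(-16 - 75\right)}{4 + 25}\right)^{2} = \left(45 + \frac{2 \left(-16 - 75\right)}{29}\right)^{2} = \left(45 + 2 \cdot \frac{1}{29} \left(-91\right)\right)^{2} = \left(45 - \frac{182}{29}\right)^{2} = \left(\frac{1123}{29}\right)^{2} = \frac{1261129}{841}$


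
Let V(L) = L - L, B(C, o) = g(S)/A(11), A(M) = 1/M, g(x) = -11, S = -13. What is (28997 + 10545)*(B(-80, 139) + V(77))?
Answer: -4784582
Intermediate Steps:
A(M) = 1/M
B(C, o) = -121 (B(C, o) = -11/(1/11) = -11/1/11 = -11*11 = -121)
V(L) = 0
(28997 + 10545)*(B(-80, 139) + V(77)) = (28997 + 10545)*(-121 + 0) = 39542*(-121) = -4784582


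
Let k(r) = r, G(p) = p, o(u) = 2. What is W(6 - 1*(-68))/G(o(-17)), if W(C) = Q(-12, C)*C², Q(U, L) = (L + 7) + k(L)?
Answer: 424390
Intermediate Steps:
Q(U, L) = 7 + 2*L (Q(U, L) = (L + 7) + L = (7 + L) + L = 7 + 2*L)
W(C) = C²*(7 + 2*C) (W(C) = (7 + 2*C)*C² = C²*(7 + 2*C))
W(6 - 1*(-68))/G(o(-17)) = ((6 - 1*(-68))²*(7 + 2*(6 - 1*(-68))))/2 = ((6 + 68)²*(7 + 2*(6 + 68)))*(½) = (74²*(7 + 2*74))*(½) = (5476*(7 + 148))*(½) = (5476*155)*(½) = 848780*(½) = 424390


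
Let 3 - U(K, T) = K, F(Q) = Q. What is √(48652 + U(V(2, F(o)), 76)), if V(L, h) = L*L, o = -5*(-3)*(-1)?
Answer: √48651 ≈ 220.57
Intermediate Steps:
o = -15 (o = 15*(-1) = -15)
V(L, h) = L²
U(K, T) = 3 - K
√(48652 + U(V(2, F(o)), 76)) = √(48652 + (3 - 1*2²)) = √(48652 + (3 - 1*4)) = √(48652 + (3 - 4)) = √(48652 - 1) = √48651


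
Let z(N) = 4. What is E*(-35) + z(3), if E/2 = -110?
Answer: 7704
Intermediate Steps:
E = -220 (E = 2*(-110) = -220)
E*(-35) + z(3) = -220*(-35) + 4 = 7700 + 4 = 7704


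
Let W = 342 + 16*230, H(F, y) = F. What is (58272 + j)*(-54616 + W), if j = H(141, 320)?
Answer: -2955347322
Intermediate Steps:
j = 141
W = 4022 (W = 342 + 3680 = 4022)
(58272 + j)*(-54616 + W) = (58272 + 141)*(-54616 + 4022) = 58413*(-50594) = -2955347322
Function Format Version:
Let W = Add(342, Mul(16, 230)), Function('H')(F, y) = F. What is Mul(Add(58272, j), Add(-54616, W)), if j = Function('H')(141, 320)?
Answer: -2955347322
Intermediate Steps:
j = 141
W = 4022 (W = Add(342, 3680) = 4022)
Mul(Add(58272, j), Add(-54616, W)) = Mul(Add(58272, 141), Add(-54616, 4022)) = Mul(58413, -50594) = -2955347322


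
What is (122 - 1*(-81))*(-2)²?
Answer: 812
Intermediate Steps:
(122 - 1*(-81))*(-2)² = (122 + 81)*4 = 203*4 = 812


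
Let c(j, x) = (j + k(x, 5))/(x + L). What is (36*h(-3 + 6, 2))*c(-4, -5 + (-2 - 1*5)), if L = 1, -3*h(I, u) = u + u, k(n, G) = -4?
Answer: -384/11 ≈ -34.909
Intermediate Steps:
h(I, u) = -2*u/3 (h(I, u) = -(u + u)/3 = -2*u/3)
c(j, x) = (-4 + j)/(1 + x) (c(j, x) = (j - 4)/(x + 1) = (-4 + j)/(1 + x))
(36*h(-3 + 6, 2))*c(-4, -5 + (-2 - 1*5)) = (36*(-⅔*2))*((-4 - 4)/(1 + (-5 + (-2 - 1*5)))) = (36*(-4/3))*(-8/(1 + (-5 + (-2 - 5)))) = -48*(-8)/(1 + (-5 - 7)) = -48*(-8)/(1 - 12) = -48*(-8)/(-11) = -(-48)*(-8)/11 = -48*8/11 = -384/11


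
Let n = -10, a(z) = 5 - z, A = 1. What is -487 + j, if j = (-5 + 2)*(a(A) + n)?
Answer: -469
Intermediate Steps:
j = 18 (j = (-5 + 2)*((5 - 1*1) - 10) = -3*((5 - 1) - 10) = -3*(4 - 10) = -3*(-6) = 18)
-487 + j = -487 + 18 = -469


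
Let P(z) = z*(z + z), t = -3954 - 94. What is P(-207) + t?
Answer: 81650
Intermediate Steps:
t = -4048
P(z) = 2*z**2 (P(z) = z*(2*z) = 2*z**2)
P(-207) + t = 2*(-207)**2 - 4048 = 2*42849 - 4048 = 85698 - 4048 = 81650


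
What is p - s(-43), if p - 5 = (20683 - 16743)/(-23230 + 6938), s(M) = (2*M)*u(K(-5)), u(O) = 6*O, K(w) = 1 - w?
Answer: 12629388/4073 ≈ 3100.8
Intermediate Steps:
s(M) = 72*M (s(M) = (2*M)*(6*(1 - 1*(-5))) = (2*M)*(6*(1 + 5)) = (2*M)*(6*6) = (2*M)*36 = 72*M)
p = 19380/4073 (p = 5 + (20683 - 16743)/(-23230 + 6938) = 5 + 3940/(-16292) = 5 + 3940*(-1/16292) = 5 - 985/4073 = 19380/4073 ≈ 4.7582)
p - s(-43) = 19380/4073 - 72*(-43) = 19380/4073 - 1*(-3096) = 19380/4073 + 3096 = 12629388/4073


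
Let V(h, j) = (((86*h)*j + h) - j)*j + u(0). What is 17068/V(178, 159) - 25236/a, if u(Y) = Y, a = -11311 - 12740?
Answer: 3255619268584/3102615629673 ≈ 1.0493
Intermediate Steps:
a = -24051
V(h, j) = j*(h - j + 86*h*j) (V(h, j) = (((86*h)*j + h) - j)*j + 0 = ((86*h*j + h) - j)*j + 0 = ((h + 86*h*j) - j)*j + 0 = (h - j + 86*h*j)*j + 0 = j*(h - j + 86*h*j) + 0 = j*(h - j + 86*h*j))
17068/V(178, 159) - 25236/a = 17068/((159*(178 - 1*159 + 86*178*159))) - 25236/(-24051) = 17068/((159*(178 - 159 + 2433972))) - 25236*(-1/24051) = 17068/((159*2433991)) + 8412/8017 = 17068/387004569 + 8412/8017 = 3255619268584/3102615629673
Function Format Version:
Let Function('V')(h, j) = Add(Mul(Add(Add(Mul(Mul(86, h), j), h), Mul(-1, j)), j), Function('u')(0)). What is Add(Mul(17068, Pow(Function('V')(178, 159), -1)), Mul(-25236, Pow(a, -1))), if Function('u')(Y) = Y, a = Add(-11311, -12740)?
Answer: Rational(3255619268584, 3102615629673) ≈ 1.0493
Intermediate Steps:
a = -24051
Function('V')(h, j) = Mul(j, Add(h, Mul(-1, j), Mul(86, h, j))) (Function('V')(h, j) = Add(Mul(Add(Add(Mul(Mul(86, h), j), h), Mul(-1, j)), j), 0) = Add(Mul(Add(Add(Mul(86, h, j), h), Mul(-1, j)), j), 0) = Add(Mul(Add(Add(h, Mul(86, h, j)), Mul(-1, j)), j), 0) = Add(Mul(Add(h, Mul(-1, j), Mul(86, h, j)), j), 0) = Add(Mul(j, Add(h, Mul(-1, j), Mul(86, h, j))), 0) = Mul(j, Add(h, Mul(-1, j), Mul(86, h, j))))
Add(Mul(17068, Pow(Function('V')(178, 159), -1)), Mul(-25236, Pow(a, -1))) = Add(Mul(17068, Pow(Mul(159, Add(178, Mul(-1, 159), Mul(86, 178, 159))), -1)), Mul(-25236, Pow(-24051, -1))) = Add(Mul(17068, Pow(Mul(159, Add(178, -159, 2433972)), -1)), Mul(-25236, Rational(-1, 24051))) = Add(Mul(17068, Pow(Mul(159, 2433991), -1)), Rational(8412, 8017)) = Add(Mul(17068, Pow(387004569, -1)), Rational(8412, 8017)) = Add(Mul(17068, Rational(1, 387004569)), Rational(8412, 8017)) = Add(Rational(17068, 387004569), Rational(8412, 8017)) = Rational(3255619268584, 3102615629673)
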